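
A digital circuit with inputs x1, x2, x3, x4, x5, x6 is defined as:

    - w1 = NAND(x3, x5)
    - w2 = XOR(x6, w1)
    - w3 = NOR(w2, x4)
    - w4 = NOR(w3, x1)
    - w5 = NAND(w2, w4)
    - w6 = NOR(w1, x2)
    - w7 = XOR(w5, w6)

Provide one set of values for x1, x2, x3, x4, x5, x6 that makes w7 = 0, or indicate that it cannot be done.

w7 = XOR(w5, w6) must be 0, so w5 and w6 are equal.
Check with x1=1, x2=0, x3=1, x4=1, x5=1, x6=1:
w1 = NAND(x3, x5) = NAND(1, 1) = 0
w2 = XOR(x6, w1) = XOR(1, 0) = 1
w3 = NOR(w2, x4) = NOR(1, 1) = 0
w4 = NOR(w3, x1) = NOR(0, 1) = 0
w5 = NAND(w2, w4) = NAND(1, 0) = 1
w6 = NOR(w1, x2) = NOR(0, 0) = 1
w7 = XOR(w5, w6) = XOR(1, 1) = 0
So w7 = 0 as required.

x1=1, x2=0, x3=1, x4=1, x5=1, x6=1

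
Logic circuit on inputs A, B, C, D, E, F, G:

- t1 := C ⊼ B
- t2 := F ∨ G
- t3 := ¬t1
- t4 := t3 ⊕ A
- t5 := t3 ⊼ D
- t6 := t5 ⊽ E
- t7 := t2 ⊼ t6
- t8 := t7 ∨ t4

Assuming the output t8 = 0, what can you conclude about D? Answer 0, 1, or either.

1

t8 = t7 ∨ t4 must be 0, so both t7 = 0 and t4 = 0.
Every assignment with t8 = 0 has D = 1; there are 3 such assignment(s).
  A=1, B=1, C=1, D=1, E=0, F=0, G=1
  A=1, B=1, C=1, D=1, E=0, F=1, G=0
  A=1, B=1, C=1, D=1, E=0, F=1, G=1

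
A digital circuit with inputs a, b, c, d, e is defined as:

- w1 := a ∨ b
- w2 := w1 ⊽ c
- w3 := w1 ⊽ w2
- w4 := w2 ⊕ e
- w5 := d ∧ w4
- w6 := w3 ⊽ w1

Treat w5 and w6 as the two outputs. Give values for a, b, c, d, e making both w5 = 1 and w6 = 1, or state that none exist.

Check with a=0, b=0, c=0, d=1, e=0:
w1 = a ∨ b = 0 ∨ 0 = 0
w2 = w1 ⊽ c = 0 ⊽ 0 = 1
w3 = w1 ⊽ w2 = 0 ⊽ 1 = 0
w4 = w2 ⊕ e = 1 ⊕ 0 = 1
w5 = d ∧ w4 = 1 ∧ 1 = 1
w6 = w3 ⊽ w1 = 0 ⊽ 0 = 1
So w5 = 1 and w6 = 1.

a=0, b=0, c=0, d=1, e=0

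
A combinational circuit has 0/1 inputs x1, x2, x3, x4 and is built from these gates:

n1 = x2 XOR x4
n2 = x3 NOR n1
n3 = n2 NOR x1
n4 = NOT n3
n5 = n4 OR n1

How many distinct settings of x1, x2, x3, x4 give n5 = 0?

2

n5 = n4 OR n1 must be 0, so both n4 = 0 and n1 = 0.
Satisfying assignments:
  x1=0, x2=0, x3=1, x4=0
  x1=0, x2=1, x3=1, x4=1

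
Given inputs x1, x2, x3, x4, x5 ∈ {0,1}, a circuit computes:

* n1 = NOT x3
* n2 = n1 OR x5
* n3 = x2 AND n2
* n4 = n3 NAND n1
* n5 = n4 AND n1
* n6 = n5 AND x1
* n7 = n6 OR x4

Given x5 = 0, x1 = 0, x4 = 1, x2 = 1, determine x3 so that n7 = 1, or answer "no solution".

x3=1

Check with x5 = 0, x1 = 0, x4 = 1, x2 = 1 and x3=1:
n1 = NOT x3 = NOT 1 = 0
n2 = n1 OR x5 = 0 OR 0 = 0
n3 = x2 AND n2 = 1 AND 0 = 0
n4 = n3 NAND n1 = 0 NAND 0 = 1
n5 = n4 AND n1 = 1 AND 0 = 0
n6 = n5 AND x1 = 0 AND 0 = 0
n7 = n6 OR x4 = 0 OR 1 = 1
So n7 = 1.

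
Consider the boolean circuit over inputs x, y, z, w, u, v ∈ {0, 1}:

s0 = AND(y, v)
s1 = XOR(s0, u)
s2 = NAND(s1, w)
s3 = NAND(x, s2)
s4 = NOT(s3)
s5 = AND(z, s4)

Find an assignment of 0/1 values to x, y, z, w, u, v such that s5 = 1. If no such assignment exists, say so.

x=1 y=0 z=1 w=1 u=0 v=0

Check with x=1 y=0 z=1 w=1 u=0 v=0:
s0 = AND(y, v) = AND(0, 0) = 0
s1 = XOR(s0, u) = XOR(0, 0) = 0
s2 = NAND(s1, w) = NAND(0, 1) = 1
s3 = NAND(x, s2) = NAND(1, 1) = 0
s4 = NOT(s3) = NOT 0 = 1
s5 = AND(z, s4) = AND(1, 1) = 1
So s5 = 1 as required.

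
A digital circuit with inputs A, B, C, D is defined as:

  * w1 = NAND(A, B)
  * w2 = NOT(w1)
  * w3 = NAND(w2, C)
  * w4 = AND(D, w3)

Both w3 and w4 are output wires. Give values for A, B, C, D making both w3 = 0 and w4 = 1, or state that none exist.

no solution exists

Across all 16 input combinations, none give both w3 = 0 and w4 = 1.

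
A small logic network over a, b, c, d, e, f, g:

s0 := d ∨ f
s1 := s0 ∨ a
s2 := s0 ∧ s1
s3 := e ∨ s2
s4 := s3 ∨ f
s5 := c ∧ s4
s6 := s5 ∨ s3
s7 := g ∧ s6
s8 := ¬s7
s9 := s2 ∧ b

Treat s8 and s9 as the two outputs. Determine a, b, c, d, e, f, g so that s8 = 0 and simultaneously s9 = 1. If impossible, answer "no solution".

a=0, b=1, c=0, d=0, e=0, f=1, g=1

Check with a=0, b=1, c=0, d=0, e=0, f=1, g=1:
s0 = d ∨ f = 0 ∨ 1 = 1
s1 = s0 ∨ a = 1 ∨ 0 = 1
s2 = s0 ∧ s1 = 1 ∧ 1 = 1
s3 = e ∨ s2 = 0 ∨ 1 = 1
s4 = s3 ∨ f = 1 ∨ 1 = 1
s5 = c ∧ s4 = 0 ∧ 1 = 0
s6 = s5 ∨ s3 = 0 ∨ 1 = 1
s7 = g ∧ s6 = 1 ∧ 1 = 1
s8 = ¬s7 = ¬1 = 0
s9 = s2 ∧ b = 1 ∧ 1 = 1
So s8 = 0 and s9 = 1.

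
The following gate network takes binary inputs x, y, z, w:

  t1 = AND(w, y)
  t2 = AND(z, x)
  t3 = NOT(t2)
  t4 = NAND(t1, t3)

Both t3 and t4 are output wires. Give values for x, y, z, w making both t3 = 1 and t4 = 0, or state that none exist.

Check with x=1 y=1 z=0 w=1:
t1 = AND(w, y) = AND(1, 1) = 1
t2 = AND(z, x) = AND(0, 1) = 0
t3 = NOT(t2) = NOT 0 = 1
t4 = NAND(t1, t3) = NAND(1, 1) = 0
So t3 = 1 and t4 = 0.

x=1 y=1 z=0 w=1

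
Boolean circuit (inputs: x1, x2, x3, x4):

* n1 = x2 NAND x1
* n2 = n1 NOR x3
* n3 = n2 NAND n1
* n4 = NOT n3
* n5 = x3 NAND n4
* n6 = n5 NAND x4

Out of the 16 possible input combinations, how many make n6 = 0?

8

n6 = n5 NAND x4 must be 0, so both n5 = 1 and x4 = 1.
n5 = x3 NAND n4 must be 1, so at least one of x3, n4 is 0.
Enumerating the 16 input combinations, 8 give n6 = 0 and 8 give n6 = 1.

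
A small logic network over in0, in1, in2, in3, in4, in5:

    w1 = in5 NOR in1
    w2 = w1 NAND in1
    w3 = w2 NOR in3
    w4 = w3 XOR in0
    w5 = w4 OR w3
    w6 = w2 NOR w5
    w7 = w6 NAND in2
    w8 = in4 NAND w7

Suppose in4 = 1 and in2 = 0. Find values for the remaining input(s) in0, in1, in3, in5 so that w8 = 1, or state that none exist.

With in4 = 1 and in2 = 0 fixed, none of the 16 settings of in0, in1, in3, in5 give w8 = 1.
For example, with in0=1, in1=0, in3=1, in5=1:
w1 = in5 NOR in1 = 1 NOR 0 = 0
w2 = w1 NAND in1 = 0 NAND 0 = 1
w3 = w2 NOR in3 = 1 NOR 1 = 0
w4 = w3 XOR in0 = 0 XOR 1 = 1
w5 = w4 OR w3 = 1 OR 0 = 1
w6 = w2 NOR w5 = 1 NOR 1 = 0
w7 = w6 NAND in2 = 0 NAND 0 = 1
w8 = in4 NAND w7 = 1 NAND 1 = 0
giving w8 = 0 ≠ 1.

no solution exists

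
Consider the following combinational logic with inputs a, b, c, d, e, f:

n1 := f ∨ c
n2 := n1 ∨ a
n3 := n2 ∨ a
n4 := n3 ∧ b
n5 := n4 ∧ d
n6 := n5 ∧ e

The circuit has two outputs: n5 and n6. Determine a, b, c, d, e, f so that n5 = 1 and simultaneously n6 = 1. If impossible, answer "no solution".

a=0 b=1 c=1 d=1 e=1 f=1

Check with a=0 b=1 c=1 d=1 e=1 f=1:
n1 = f ∨ c = 1 ∨ 1 = 1
n2 = n1 ∨ a = 1 ∨ 0 = 1
n3 = n2 ∨ a = 1 ∨ 0 = 1
n4 = n3 ∧ b = 1 ∧ 1 = 1
n5 = n4 ∧ d = 1 ∧ 1 = 1
n6 = n5 ∧ e = 1 ∧ 1 = 1
So n5 = 1 and n6 = 1.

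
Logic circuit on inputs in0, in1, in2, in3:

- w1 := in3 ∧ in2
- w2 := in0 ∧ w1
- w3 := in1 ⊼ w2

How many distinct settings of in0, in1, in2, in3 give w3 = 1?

w3 = in1 ⊼ w2 must be 1, so at least one of in1, w2 is 0.
Enumerating the 16 input combinations, 15 give w3 = 1 and 1 give w3 = 0.

15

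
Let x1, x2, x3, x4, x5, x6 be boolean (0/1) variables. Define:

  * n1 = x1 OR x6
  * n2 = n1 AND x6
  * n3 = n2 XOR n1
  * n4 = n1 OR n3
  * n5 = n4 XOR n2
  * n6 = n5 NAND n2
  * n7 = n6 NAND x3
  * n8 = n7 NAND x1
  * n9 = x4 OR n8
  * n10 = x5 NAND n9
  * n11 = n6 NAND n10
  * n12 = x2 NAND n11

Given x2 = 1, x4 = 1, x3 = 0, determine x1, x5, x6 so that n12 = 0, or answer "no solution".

n12 = x2 NAND n11 must be 0, so both x2 = 1 and n11 = 1.
Check with x2 = 1, x4 = 1, x3 = 0 and x1=1, x5=1, x6=0:
n1 = x1 OR x6 = 1 OR 0 = 1
n2 = n1 AND x6 = 1 AND 0 = 0
n3 = n2 XOR n1 = 0 XOR 1 = 1
n4 = n1 OR n3 = 1 OR 1 = 1
n5 = n4 XOR n2 = 1 XOR 0 = 1
n6 = n5 NAND n2 = 1 NAND 0 = 1
n7 = n6 NAND x3 = 1 NAND 0 = 1
n8 = n7 NAND x1 = 1 NAND 1 = 0
n9 = x4 OR n8 = 1 OR 0 = 1
n10 = x5 NAND n9 = 1 NAND 1 = 0
n11 = n6 NAND n10 = 1 NAND 0 = 1
n12 = x2 NAND n11 = 1 NAND 1 = 0
So n12 = 0.

x1=1 x5=1 x6=0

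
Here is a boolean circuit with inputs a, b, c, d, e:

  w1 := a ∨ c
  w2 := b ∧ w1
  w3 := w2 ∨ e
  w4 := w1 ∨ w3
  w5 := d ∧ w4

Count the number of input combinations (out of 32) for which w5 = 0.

18

w5 = d ∧ w4 must be 0, so at least one of d, w4 is 0.
Enumerating the 32 input combinations, 18 give w5 = 0 and 14 give w5 = 1.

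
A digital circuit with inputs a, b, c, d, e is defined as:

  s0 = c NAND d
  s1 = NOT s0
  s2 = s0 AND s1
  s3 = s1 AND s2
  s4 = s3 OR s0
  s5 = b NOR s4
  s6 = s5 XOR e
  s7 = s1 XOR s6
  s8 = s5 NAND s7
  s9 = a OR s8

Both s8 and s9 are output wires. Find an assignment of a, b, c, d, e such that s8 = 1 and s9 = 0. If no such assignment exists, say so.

Across all 32 input combinations, none give both s8 = 1 and s9 = 0.

no solution exists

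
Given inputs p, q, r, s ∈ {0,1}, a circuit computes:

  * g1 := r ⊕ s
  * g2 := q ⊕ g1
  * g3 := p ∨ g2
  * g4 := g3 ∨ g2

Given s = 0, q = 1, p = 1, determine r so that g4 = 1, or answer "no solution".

r=0

Check with s = 0, q = 1, p = 1 and r=0:
g1 = r ⊕ s = 0 ⊕ 0 = 0
g2 = q ⊕ g1 = 1 ⊕ 0 = 1
g3 = p ∨ g2 = 1 ∨ 1 = 1
g4 = g3 ∨ g2 = 1 ∨ 1 = 1
So g4 = 1.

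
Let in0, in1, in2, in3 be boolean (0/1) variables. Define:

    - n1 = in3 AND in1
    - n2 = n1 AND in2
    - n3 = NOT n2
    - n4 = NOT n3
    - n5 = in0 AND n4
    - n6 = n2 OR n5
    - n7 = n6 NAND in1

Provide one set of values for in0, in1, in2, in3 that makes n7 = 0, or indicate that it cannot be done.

Check with in0=0, in1=1, in2=1, in3=1:
n1 = in3 AND in1 = 1 AND 1 = 1
n2 = n1 AND in2 = 1 AND 1 = 1
n3 = NOT n2 = NOT 1 = 0
n4 = NOT n3 = NOT 0 = 1
n5 = in0 AND n4 = 0 AND 1 = 0
n6 = n2 OR n5 = 1 OR 0 = 1
n7 = n6 NAND in1 = 1 NAND 1 = 0
So n7 = 0 as required.

in0=0, in1=1, in2=1, in3=1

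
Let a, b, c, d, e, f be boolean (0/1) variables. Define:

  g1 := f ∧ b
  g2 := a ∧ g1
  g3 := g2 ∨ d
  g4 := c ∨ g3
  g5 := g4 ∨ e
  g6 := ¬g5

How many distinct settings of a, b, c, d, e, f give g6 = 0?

g6 = ¬g5 must be 0, so g5 = 1.
Enumerating the 64 input combinations, 57 give g6 = 0 and 7 give g6 = 1.

57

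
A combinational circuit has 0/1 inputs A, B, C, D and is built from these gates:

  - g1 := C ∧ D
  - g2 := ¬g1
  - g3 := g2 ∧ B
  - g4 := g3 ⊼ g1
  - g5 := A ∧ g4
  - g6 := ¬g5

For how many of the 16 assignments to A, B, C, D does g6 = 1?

g6 = ¬g5 must be 1, so g5 = 0.
g5 = A ∧ g4 must be 0, so at least one of A, g4 is 0.
Enumerating the 16 input combinations, 8 give g6 = 1 and 8 give g6 = 0.

8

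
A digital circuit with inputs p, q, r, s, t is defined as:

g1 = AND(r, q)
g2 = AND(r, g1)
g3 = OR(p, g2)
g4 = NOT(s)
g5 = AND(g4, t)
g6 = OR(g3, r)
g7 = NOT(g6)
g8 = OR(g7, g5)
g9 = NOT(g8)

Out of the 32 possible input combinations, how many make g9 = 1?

18

g9 = NOT(g8) must be 1, so g8 = 0.
g8 = OR(g7, g5) must be 0, so both g7 = 0 and g5 = 0.
g7 = NOT(g6) must be 0, so g6 = 1.
Enumerating the 32 input combinations, 18 give g9 = 1 and 14 give g9 = 0.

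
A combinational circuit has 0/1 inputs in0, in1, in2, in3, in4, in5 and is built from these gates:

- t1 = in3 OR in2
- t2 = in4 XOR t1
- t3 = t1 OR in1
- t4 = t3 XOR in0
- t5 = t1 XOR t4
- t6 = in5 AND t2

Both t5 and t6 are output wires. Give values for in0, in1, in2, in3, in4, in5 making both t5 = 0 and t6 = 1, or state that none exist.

Check with in0=0 in1=1 in2=0 in3=1 in4=0 in5=1:
t1 = in3 OR in2 = 1 OR 0 = 1
t2 = in4 XOR t1 = 0 XOR 1 = 1
t3 = t1 OR in1 = 1 OR 1 = 1
t4 = t3 XOR in0 = 1 XOR 0 = 1
t5 = t1 XOR t4 = 1 XOR 1 = 0
t6 = in5 AND t2 = 1 AND 1 = 1
So t5 = 0 and t6 = 1.

in0=0 in1=1 in2=0 in3=1 in4=0 in5=1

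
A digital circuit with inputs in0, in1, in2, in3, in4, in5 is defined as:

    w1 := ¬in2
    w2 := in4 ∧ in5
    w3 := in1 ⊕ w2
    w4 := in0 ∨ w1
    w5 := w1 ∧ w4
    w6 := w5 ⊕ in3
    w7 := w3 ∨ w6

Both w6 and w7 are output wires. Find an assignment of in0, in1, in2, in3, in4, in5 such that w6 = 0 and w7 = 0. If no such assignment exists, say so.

in0=0, in1=0, in2=1, in3=0, in4=0, in5=0

Check with in0=0, in1=0, in2=1, in3=0, in4=0, in5=0:
w1 = ¬in2 = ¬1 = 0
w2 = in4 ∧ in5 = 0 ∧ 0 = 0
w3 = in1 ⊕ w2 = 0 ⊕ 0 = 0
w4 = in0 ∨ w1 = 0 ∨ 0 = 0
w5 = w1 ∧ w4 = 0 ∧ 0 = 0
w6 = w5 ⊕ in3 = 0 ⊕ 0 = 0
w7 = w3 ∨ w6 = 0 ∨ 0 = 0
So w6 = 0 and w7 = 0.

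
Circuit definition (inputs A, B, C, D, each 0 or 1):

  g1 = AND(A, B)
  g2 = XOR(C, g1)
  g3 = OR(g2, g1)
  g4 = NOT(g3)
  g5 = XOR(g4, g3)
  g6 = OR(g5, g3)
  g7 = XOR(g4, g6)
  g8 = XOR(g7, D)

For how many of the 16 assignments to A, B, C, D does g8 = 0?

8

g8 = XOR(g7, D) must be 0, so g7 and D are equal.
Enumerating the 16 input combinations, 8 give g8 = 0 and 8 give g8 = 1.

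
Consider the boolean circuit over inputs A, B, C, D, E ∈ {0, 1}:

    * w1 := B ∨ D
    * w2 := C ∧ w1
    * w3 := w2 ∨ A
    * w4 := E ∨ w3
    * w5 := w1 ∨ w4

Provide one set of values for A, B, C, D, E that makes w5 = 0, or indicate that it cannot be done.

w5 = w1 ∨ w4 must be 0, so both w1 = 0 and w4 = 0.
Check with A=0, B=0, C=1, D=0, E=0:
w1 = B ∨ D = 0 ∨ 0 = 0
w2 = C ∧ w1 = 1 ∧ 0 = 0
w3 = w2 ∨ A = 0 ∨ 0 = 0
w4 = E ∨ w3 = 0 ∨ 0 = 0
w5 = w1 ∨ w4 = 0 ∨ 0 = 0
So w5 = 0 as required.

A=0, B=0, C=1, D=0, E=0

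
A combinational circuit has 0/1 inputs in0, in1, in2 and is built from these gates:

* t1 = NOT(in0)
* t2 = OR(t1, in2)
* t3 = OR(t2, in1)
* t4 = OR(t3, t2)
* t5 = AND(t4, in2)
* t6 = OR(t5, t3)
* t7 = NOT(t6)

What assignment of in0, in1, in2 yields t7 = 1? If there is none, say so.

in0=1, in1=0, in2=0

t7 = NOT(t6) must be 1, so t6 = 0.
t6 = OR(t5, t3) must be 0, so both t5 = 0 and t3 = 0.
t5 = AND(t4, in2) must be 0, so at least one of t4, in2 is 0.
Check with in0=1, in1=0, in2=0:
t1 = NOT(in0) = NOT 1 = 0
t2 = OR(t1, in2) = OR(0, 0) = 0
t3 = OR(t2, in1) = OR(0, 0) = 0
t4 = OR(t3, t2) = OR(0, 0) = 0
t5 = AND(t4, in2) = AND(0, 0) = 0
t6 = OR(t5, t3) = OR(0, 0) = 0
t7 = NOT(t6) = NOT 0 = 1
So t7 = 1 as required.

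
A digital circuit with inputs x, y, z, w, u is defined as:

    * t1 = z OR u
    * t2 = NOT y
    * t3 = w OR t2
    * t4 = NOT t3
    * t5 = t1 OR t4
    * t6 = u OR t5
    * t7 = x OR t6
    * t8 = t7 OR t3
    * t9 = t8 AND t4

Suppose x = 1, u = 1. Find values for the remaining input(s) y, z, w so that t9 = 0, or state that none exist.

Check with x = 1, u = 1 and y=0, z=1, w=0:
t1 = z OR u = 1 OR 1 = 1
t2 = NOT y = NOT 0 = 1
t3 = w OR t2 = 0 OR 1 = 1
t4 = NOT t3 = NOT 1 = 0
t5 = t1 OR t4 = 1 OR 0 = 1
t6 = u OR t5 = 1 OR 1 = 1
t7 = x OR t6 = 1 OR 1 = 1
t8 = t7 OR t3 = 1 OR 1 = 1
t9 = t8 AND t4 = 1 AND 0 = 0
So t9 = 0.

y=0, z=1, w=0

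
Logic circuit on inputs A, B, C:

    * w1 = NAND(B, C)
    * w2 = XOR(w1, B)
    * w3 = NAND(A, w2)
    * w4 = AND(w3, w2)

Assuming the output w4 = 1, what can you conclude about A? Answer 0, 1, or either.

0

w4 = AND(w3, w2) must be 1, so both w3 = 1 and w2 = 1.
w3 = NAND(A, w2) must be 1, so at least one of A, w2 is 0.
Every assignment with w4 = 1 has A = 0; there are 3 such assignment(s).
  A=0, B=0, C=0
  A=0, B=0, C=1
  A=0, B=1, C=1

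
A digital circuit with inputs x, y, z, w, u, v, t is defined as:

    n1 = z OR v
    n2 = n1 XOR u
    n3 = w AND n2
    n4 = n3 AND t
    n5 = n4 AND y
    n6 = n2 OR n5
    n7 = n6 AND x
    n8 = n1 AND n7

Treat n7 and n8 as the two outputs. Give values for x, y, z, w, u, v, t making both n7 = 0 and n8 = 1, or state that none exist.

Across all 128 input combinations, none give both n7 = 0 and n8 = 1.

no solution exists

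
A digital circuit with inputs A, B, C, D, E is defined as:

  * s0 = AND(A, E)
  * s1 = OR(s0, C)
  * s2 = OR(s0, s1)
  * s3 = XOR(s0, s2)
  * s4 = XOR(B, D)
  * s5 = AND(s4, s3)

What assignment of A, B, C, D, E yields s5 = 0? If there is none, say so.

Check with A=0 B=1 C=1 D=1 E=0:
s0 = AND(A, E) = AND(0, 0) = 0
s1 = OR(s0, C) = OR(0, 1) = 1
s2 = OR(s0, s1) = OR(0, 1) = 1
s3 = XOR(s0, s2) = XOR(0, 1) = 1
s4 = XOR(B, D) = XOR(1, 1) = 0
s5 = AND(s4, s3) = AND(0, 1) = 0
So s5 = 0 as required.

A=0 B=1 C=1 D=1 E=0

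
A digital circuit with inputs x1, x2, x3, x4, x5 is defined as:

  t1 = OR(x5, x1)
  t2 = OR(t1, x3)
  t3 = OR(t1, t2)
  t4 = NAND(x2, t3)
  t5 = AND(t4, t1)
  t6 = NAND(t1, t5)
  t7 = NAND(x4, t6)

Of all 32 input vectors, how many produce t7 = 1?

22

t7 = NAND(x4, t6) must be 1, so at least one of x4, t6 is 0.
Enumerating the 32 input combinations, 22 give t7 = 1 and 10 give t7 = 0.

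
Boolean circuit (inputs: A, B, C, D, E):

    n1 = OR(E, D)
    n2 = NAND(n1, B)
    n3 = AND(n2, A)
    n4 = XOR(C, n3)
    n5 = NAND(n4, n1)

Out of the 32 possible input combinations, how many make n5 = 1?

n5 = NAND(n4, n1) must be 1, so at least one of n4, n1 is 0.
Enumerating the 32 input combinations, 20 give n5 = 1 and 12 give n5 = 0.

20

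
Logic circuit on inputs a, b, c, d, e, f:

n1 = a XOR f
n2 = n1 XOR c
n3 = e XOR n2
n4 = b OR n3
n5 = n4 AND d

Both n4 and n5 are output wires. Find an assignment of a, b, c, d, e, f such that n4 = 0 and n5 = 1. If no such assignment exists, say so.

Across all 64 input combinations, none give both n4 = 0 and n5 = 1.

no solution exists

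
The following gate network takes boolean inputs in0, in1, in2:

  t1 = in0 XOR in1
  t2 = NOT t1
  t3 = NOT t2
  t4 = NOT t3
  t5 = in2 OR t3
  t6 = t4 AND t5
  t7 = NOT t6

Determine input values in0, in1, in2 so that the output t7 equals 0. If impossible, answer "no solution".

in0=0, in1=0, in2=1

t7 = NOT t6 must be 0, so t6 = 1.
Check with in0=0, in1=0, in2=1:
t1 = in0 XOR in1 = 0 XOR 0 = 0
t2 = NOT t1 = NOT 0 = 1
t3 = NOT t2 = NOT 1 = 0
t4 = NOT t3 = NOT 0 = 1
t5 = in2 OR t3 = 1 OR 0 = 1
t6 = t4 AND t5 = 1 AND 1 = 1
t7 = NOT t6 = NOT 1 = 0
So t7 = 0 as required.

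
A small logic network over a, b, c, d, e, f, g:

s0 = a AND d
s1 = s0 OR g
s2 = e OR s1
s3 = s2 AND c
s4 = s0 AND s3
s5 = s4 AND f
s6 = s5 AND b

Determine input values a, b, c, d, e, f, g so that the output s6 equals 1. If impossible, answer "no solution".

a=1 b=1 c=1 d=1 e=0 f=1 g=1

s6 = s5 AND b must be 1, so both s5 = 1 and b = 1.
Check with a=1 b=1 c=1 d=1 e=0 f=1 g=1:
s0 = a AND d = 1 AND 1 = 1
s1 = s0 OR g = 1 OR 1 = 1
s2 = e OR s1 = 0 OR 1 = 1
s3 = s2 AND c = 1 AND 1 = 1
s4 = s0 AND s3 = 1 AND 1 = 1
s5 = s4 AND f = 1 AND 1 = 1
s6 = s5 AND b = 1 AND 1 = 1
So s6 = 1 as required.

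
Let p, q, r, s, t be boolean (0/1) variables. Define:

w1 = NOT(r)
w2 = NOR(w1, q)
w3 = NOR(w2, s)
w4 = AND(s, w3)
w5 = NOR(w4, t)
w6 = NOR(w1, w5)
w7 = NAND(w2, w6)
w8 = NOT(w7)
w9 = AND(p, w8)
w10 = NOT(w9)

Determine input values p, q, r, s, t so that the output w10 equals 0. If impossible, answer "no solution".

p=1 q=0 r=1 s=1 t=1

Check with p=1 q=0 r=1 s=1 t=1:
w1 = NOT(r) = NOT 1 = 0
w2 = NOR(w1, q) = NOR(0, 0) = 1
w3 = NOR(w2, s) = NOR(1, 1) = 0
w4 = AND(s, w3) = AND(1, 0) = 0
w5 = NOR(w4, t) = NOR(0, 1) = 0
w6 = NOR(w1, w5) = NOR(0, 0) = 1
w7 = NAND(w2, w6) = NAND(1, 1) = 0
w8 = NOT(w7) = NOT 0 = 1
w9 = AND(p, w8) = AND(1, 1) = 1
w10 = NOT(w9) = NOT 1 = 0
So w10 = 0 as required.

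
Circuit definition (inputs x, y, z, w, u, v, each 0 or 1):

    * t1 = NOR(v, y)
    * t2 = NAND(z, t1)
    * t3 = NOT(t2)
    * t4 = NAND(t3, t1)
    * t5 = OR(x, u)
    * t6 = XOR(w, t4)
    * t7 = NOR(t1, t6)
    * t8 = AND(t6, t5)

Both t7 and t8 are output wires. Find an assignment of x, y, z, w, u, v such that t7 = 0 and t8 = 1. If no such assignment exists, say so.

Check with x=1, y=1, z=1, w=0, u=0, v=1:
t1 = NOR(v, y) = NOR(1, 1) = 0
t2 = NAND(z, t1) = NAND(1, 0) = 1
t3 = NOT(t2) = NOT 1 = 0
t4 = NAND(t3, t1) = NAND(0, 0) = 1
t5 = OR(x, u) = OR(1, 0) = 1
t6 = XOR(w, t4) = XOR(0, 1) = 1
t7 = NOR(t1, t6) = NOR(0, 1) = 0
t8 = AND(t6, t5) = AND(1, 1) = 1
So t7 = 0 and t8 = 1.

x=1, y=1, z=1, w=0, u=0, v=1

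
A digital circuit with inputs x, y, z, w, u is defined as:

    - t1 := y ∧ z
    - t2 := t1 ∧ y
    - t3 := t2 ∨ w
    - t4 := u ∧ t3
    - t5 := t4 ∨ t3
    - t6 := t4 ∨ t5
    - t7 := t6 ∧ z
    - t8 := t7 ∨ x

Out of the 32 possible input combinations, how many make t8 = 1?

22

t8 = t7 ∨ x must be 1, so at least one of t7, x is 1.
Enumerating the 32 input combinations, 22 give t8 = 1 and 10 give t8 = 0.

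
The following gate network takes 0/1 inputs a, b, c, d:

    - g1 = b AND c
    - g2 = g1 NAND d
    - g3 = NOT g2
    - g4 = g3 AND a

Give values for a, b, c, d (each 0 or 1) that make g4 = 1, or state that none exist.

a=1, b=1, c=1, d=1

Check with a=1, b=1, c=1, d=1:
g1 = b AND c = 1 AND 1 = 1
g2 = g1 NAND d = 1 NAND 1 = 0
g3 = NOT g2 = NOT 0 = 1
g4 = g3 AND a = 1 AND 1 = 1
So g4 = 1 as required.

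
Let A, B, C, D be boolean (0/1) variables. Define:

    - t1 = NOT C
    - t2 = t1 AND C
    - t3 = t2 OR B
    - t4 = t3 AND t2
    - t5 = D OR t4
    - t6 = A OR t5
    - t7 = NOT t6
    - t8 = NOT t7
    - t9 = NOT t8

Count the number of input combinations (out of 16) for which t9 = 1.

4

t9 = NOT t8 must be 1, so t8 = 0.
Enumerating the 16 input combinations, 4 give t9 = 1 and 12 give t9 = 0.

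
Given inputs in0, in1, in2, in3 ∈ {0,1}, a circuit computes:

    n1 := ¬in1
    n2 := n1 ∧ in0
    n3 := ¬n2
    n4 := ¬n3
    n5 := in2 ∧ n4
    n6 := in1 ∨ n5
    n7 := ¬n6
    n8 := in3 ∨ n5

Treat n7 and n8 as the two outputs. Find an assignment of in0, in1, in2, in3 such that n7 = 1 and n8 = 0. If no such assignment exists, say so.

in0=0, in1=0, in2=1, in3=0

Check with in0=0, in1=0, in2=1, in3=0:
n1 = ¬in1 = ¬0 = 1
n2 = n1 ∧ in0 = 1 ∧ 0 = 0
n3 = ¬n2 = ¬0 = 1
n4 = ¬n3 = ¬1 = 0
n5 = in2 ∧ n4 = 1 ∧ 0 = 0
n6 = in1 ∨ n5 = 0 ∨ 0 = 0
n7 = ¬n6 = ¬0 = 1
n8 = in3 ∨ n5 = 0 ∨ 0 = 0
So n7 = 1 and n8 = 0.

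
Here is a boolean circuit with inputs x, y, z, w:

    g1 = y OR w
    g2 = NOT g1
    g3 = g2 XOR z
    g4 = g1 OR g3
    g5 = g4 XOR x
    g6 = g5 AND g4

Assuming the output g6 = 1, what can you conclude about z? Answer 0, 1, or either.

Both values of z occur among assignments with g6 = 1:
  z=0: x=0, y=0, z=0, w=0
  z=1: x=0, y=0, z=1, w=1

either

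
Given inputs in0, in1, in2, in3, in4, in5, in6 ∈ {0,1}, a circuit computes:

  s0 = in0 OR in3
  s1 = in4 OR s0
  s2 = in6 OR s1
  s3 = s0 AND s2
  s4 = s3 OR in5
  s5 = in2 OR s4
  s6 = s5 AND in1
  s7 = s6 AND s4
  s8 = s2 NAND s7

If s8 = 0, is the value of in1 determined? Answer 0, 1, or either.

1

s8 = s2 NAND s7 must be 0, so both s2 = 1 and s7 = 1.
Every assignment with s8 = 0 has in1 = 1; there are 54 such assignment(s).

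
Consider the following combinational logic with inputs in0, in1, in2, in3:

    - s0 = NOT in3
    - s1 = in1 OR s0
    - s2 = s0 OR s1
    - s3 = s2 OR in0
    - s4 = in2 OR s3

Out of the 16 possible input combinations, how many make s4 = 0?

s4 = in2 OR s3 must be 0, so both in2 = 0 and s3 = 0.
Satisfying assignments:
  in0=0, in1=0, in2=0, in3=1

1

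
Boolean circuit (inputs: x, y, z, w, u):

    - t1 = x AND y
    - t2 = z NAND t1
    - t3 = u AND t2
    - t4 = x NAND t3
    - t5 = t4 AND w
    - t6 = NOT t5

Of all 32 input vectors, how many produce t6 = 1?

t6 = NOT t5 must be 1, so t5 = 0.
t5 = t4 AND w must be 0, so at least one of t4, w is 0.
Enumerating the 32 input combinations, 19 give t6 = 1 and 13 give t6 = 0.

19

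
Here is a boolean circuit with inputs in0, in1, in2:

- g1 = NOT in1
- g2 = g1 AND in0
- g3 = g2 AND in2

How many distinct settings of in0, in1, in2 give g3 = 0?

7

g3 = g2 AND in2 must be 0, so at least one of g2, in2 is 0.
Enumerating the 8 input combinations, 7 give g3 = 0 and 1 give g3 = 1.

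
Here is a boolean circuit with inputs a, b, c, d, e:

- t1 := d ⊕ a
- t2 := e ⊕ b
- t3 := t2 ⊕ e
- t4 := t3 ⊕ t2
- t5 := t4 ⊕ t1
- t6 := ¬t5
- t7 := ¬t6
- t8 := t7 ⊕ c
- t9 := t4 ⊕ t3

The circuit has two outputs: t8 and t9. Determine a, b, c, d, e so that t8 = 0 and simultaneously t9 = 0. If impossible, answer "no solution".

Check with a=0, b=1, c=1, d=0, e=1:
t1 = d ⊕ a = 0 ⊕ 0 = 0
t2 = e ⊕ b = 1 ⊕ 1 = 0
t3 = t2 ⊕ e = 0 ⊕ 1 = 1
t4 = t3 ⊕ t2 = 1 ⊕ 0 = 1
t5 = t4 ⊕ t1 = 1 ⊕ 0 = 1
t6 = ¬t5 = ¬1 = 0
t7 = ¬t6 = ¬0 = 1
t8 = t7 ⊕ c = 1 ⊕ 1 = 0
t9 = t4 ⊕ t3 = 1 ⊕ 1 = 0
So t8 = 0 and t9 = 0.

a=0, b=1, c=1, d=0, e=1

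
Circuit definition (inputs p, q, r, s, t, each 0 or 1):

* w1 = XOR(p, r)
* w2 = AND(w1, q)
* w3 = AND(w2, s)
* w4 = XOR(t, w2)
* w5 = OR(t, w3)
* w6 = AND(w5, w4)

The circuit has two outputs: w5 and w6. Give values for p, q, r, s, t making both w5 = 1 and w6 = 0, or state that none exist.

Check with p=0, q=1, r=1, s=0, t=1:
w1 = XOR(p, r) = XOR(0, 1) = 1
w2 = AND(w1, q) = AND(1, 1) = 1
w3 = AND(w2, s) = AND(1, 0) = 0
w4 = XOR(t, w2) = XOR(1, 1) = 0
w5 = OR(t, w3) = OR(1, 0) = 1
w6 = AND(w5, w4) = AND(1, 0) = 0
So w5 = 1 and w6 = 0.

p=0, q=1, r=1, s=0, t=1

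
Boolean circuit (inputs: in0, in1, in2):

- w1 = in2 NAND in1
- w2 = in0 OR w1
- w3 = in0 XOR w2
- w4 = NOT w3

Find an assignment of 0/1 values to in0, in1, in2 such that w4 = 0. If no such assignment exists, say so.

in0=0, in1=1, in2=0

w4 = NOT w3 must be 0, so w3 = 1.
w3 = in0 XOR w2 must be 1, so in0 and w2 differ.
Check with in0=0, in1=1, in2=0:
w1 = in2 NAND in1 = 0 NAND 1 = 1
w2 = in0 OR w1 = 0 OR 1 = 1
w3 = in0 XOR w2 = 0 XOR 1 = 1
w4 = NOT w3 = NOT 1 = 0
So w4 = 0 as required.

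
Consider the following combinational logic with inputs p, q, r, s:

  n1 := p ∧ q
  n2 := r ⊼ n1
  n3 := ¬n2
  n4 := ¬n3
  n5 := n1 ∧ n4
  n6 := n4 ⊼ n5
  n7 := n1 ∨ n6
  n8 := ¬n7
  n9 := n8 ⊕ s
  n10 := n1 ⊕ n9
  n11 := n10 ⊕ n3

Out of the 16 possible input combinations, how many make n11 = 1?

8

n11 = n10 ⊕ n3 must be 1, so n10 and n3 differ.
Enumerating the 16 input combinations, 8 give n11 = 1 and 8 give n11 = 0.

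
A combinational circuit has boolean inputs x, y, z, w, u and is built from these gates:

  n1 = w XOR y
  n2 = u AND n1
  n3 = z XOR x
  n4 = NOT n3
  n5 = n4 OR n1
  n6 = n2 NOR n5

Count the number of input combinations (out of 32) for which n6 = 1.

n6 = n2 NOR n5 must be 1, so both n2 = 0 and n5 = 0.
n2 = u AND n1 must be 0, so at least one of u, n1 is 0.
Enumerating the 32 input combinations, 8 give n6 = 1 and 24 give n6 = 0.

8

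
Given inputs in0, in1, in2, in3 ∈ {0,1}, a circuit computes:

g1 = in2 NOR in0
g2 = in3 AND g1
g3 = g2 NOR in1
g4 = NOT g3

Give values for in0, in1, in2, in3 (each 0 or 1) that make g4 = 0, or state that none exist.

in0=1, in1=0, in2=1, in3=0

Check with in0=1, in1=0, in2=1, in3=0:
g1 = in2 NOR in0 = 1 NOR 1 = 0
g2 = in3 AND g1 = 0 AND 0 = 0
g3 = g2 NOR in1 = 0 NOR 0 = 1
g4 = NOT g3 = NOT 1 = 0
So g4 = 0 as required.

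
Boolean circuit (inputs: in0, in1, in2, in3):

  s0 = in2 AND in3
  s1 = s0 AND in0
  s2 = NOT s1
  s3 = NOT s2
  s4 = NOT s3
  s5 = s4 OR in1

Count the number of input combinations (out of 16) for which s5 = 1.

s5 = s4 OR in1 must be 1, so at least one of s4, in1 is 1.
Enumerating the 16 input combinations, 15 give s5 = 1 and 1 give s5 = 0.

15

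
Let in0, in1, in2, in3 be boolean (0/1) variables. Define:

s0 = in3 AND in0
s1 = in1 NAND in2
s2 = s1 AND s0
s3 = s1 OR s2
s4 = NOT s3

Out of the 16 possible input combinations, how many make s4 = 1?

s4 = NOT s3 must be 1, so s3 = 0.
s3 = s1 OR s2 must be 0, so both s1 = 0 and s2 = 0.
s1 = in1 NAND in2 must be 0, so both in1 = 1 and in2 = 1.
Enumerating the 16 input combinations, 4 give s4 = 1 and 12 give s4 = 0.

4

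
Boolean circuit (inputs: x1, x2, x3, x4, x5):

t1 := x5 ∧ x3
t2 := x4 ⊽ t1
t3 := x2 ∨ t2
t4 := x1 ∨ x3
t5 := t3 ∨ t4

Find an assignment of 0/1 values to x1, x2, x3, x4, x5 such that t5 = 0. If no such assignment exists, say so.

Check with x1=0, x2=0, x3=0, x4=1, x5=1:
t1 = x5 ∧ x3 = 1 ∧ 0 = 0
t2 = x4 ⊽ t1 = 1 ⊽ 0 = 0
t3 = x2 ∨ t2 = 0 ∨ 0 = 0
t4 = x1 ∨ x3 = 0 ∨ 0 = 0
t5 = t3 ∨ t4 = 0 ∨ 0 = 0
So t5 = 0 as required.

x1=0, x2=0, x3=0, x4=1, x5=1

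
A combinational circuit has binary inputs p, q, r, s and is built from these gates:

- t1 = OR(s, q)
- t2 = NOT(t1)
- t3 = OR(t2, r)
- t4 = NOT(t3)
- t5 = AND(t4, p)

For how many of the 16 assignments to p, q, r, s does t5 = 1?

t5 = AND(t4, p) must be 1, so both t4 = 1 and p = 1.
t4 = NOT(t3) must be 1, so t3 = 0.
Satisfying assignments:
  p=1, q=0, r=0, s=1
  p=1, q=1, r=0, s=0
  p=1, q=1, r=0, s=1

3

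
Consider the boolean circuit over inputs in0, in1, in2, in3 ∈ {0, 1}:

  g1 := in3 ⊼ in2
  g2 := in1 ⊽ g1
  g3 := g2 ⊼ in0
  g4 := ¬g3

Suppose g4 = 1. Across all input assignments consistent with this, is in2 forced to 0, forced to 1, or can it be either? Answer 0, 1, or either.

1

g4 = ¬g3 must be 1, so g3 = 0.
g3 = g2 ⊼ in0 must be 0, so both g2 = 1 and in0 = 1.
g2 = in1 ⊽ g1 must be 1, so both in1 = 0 and g1 = 0.
Every assignment with g4 = 1 has in2 = 1; there are 1 such assignment(s).
  in0=1, in1=0, in2=1, in3=1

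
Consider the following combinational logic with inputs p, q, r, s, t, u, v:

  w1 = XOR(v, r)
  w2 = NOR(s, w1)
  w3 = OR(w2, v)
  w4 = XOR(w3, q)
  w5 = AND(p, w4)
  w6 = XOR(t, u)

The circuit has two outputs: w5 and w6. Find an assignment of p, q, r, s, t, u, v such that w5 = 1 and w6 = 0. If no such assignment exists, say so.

p=1 q=0 r=0 s=1 t=0 u=0 v=1

Check with p=1 q=0 r=0 s=1 t=0 u=0 v=1:
w1 = XOR(v, r) = XOR(1, 0) = 1
w2 = NOR(s, w1) = NOR(1, 1) = 0
w3 = OR(w2, v) = OR(0, 1) = 1
w4 = XOR(w3, q) = XOR(1, 0) = 1
w5 = AND(p, w4) = AND(1, 1) = 1
w6 = XOR(t, u) = XOR(0, 0) = 0
So w5 = 1 and w6 = 0.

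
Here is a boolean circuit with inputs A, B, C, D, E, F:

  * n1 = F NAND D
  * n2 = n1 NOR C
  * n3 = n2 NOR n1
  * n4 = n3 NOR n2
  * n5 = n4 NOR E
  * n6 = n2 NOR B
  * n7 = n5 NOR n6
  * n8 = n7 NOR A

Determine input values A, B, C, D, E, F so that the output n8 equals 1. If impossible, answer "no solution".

Check with A=0, B=0, C=1, D=1, E=0, F=0:
n1 = F NAND D = 0 NAND 1 = 1
n2 = n1 NOR C = 1 NOR 1 = 0
n3 = n2 NOR n1 = 0 NOR 1 = 0
n4 = n3 NOR n2 = 0 NOR 0 = 1
n5 = n4 NOR E = 1 NOR 0 = 0
n6 = n2 NOR B = 0 NOR 0 = 1
n7 = n5 NOR n6 = 0 NOR 1 = 0
n8 = n7 NOR A = 0 NOR 0 = 1
So n8 = 1 as required.

A=0, B=0, C=1, D=1, E=0, F=0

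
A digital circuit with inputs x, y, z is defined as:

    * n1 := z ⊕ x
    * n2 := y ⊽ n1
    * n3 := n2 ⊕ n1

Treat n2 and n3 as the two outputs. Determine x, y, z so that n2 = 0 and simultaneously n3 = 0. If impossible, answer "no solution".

x=0, y=1, z=0

Check with x=0, y=1, z=0:
n1 = z ⊕ x = 0 ⊕ 0 = 0
n2 = y ⊽ n1 = 1 ⊽ 0 = 0
n3 = n2 ⊕ n1 = 0 ⊕ 0 = 0
So n2 = 0 and n3 = 0.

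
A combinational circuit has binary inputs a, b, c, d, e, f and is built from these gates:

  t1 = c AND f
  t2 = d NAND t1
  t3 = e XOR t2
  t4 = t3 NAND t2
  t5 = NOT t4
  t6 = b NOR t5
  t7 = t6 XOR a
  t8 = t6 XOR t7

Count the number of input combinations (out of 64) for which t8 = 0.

t8 = t6 XOR t7 must be 0, so t6 and t7 are equal.
Enumerating the 64 input combinations, 32 give t8 = 0 and 32 give t8 = 1.

32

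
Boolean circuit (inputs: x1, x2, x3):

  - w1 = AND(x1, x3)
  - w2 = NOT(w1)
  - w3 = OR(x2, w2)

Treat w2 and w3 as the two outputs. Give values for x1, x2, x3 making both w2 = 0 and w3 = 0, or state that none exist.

Check with x1=1, x2=0, x3=1:
w1 = AND(x1, x3) = AND(1, 1) = 1
w2 = NOT(w1) = NOT 1 = 0
w3 = OR(x2, w2) = OR(0, 0) = 0
So w2 = 0 and w3 = 0.

x1=1, x2=0, x3=1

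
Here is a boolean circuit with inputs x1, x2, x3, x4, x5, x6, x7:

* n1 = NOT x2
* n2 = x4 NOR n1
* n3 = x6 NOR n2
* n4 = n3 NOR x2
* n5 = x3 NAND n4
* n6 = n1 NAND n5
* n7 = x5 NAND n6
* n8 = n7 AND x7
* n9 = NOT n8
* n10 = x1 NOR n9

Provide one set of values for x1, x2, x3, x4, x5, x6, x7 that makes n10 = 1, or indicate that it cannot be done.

x1=0, x2=0, x3=1, x4=0, x5=1, x6=0, x7=1

n10 = x1 NOR n9 must be 1, so both x1 = 0 and n9 = 0.
n9 = NOT n8 must be 0, so n8 = 1.
Check with x1=0, x2=0, x3=1, x4=0, x5=1, x6=0, x7=1:
n1 = NOT x2 = NOT 0 = 1
n2 = x4 NOR n1 = 0 NOR 1 = 0
n3 = x6 NOR n2 = 0 NOR 0 = 1
n4 = n3 NOR x2 = 1 NOR 0 = 0
n5 = x3 NAND n4 = 1 NAND 0 = 1
n6 = n1 NAND n5 = 1 NAND 1 = 0
n7 = x5 NAND n6 = 1 NAND 0 = 1
n8 = n7 AND x7 = 1 AND 1 = 1
n9 = NOT n8 = NOT 1 = 0
n10 = x1 NOR n9 = 0 NOR 0 = 1
So n10 = 1 as required.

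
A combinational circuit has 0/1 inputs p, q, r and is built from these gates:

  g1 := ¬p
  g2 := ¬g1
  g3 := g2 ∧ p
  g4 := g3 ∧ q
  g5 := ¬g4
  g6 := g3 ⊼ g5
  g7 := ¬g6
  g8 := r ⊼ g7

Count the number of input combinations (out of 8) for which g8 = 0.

g8 = r ⊼ g7 must be 0, so both r = 1 and g7 = 1.
g7 = ¬g6 must be 1, so g6 = 0.
Enumerating the 8 input combinations, 1 give g8 = 0 and 7 give g8 = 1.

1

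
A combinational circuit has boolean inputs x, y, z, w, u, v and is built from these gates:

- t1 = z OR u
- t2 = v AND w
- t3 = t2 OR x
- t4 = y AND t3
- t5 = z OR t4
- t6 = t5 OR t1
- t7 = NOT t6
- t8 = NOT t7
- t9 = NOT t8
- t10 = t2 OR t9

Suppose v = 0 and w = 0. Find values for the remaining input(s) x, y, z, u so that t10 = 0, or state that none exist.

t10 = t2 OR t9 must be 0, so both t2 = 0 and t9 = 0.
t2 = v AND w must be 0, so at least one of v, w is 0.
Check with v = 0 and w = 0 and x=1, y=0, z=1, u=0:
t1 = z OR u = 1 OR 0 = 1
t2 = v AND w = 0 AND 0 = 0
t3 = t2 OR x = 0 OR 1 = 1
t4 = y AND t3 = 0 AND 1 = 0
t5 = z OR t4 = 1 OR 0 = 1
t6 = t5 OR t1 = 1 OR 1 = 1
t7 = NOT t6 = NOT 1 = 0
t8 = NOT t7 = NOT 0 = 1
t9 = NOT t8 = NOT 1 = 0
t10 = t2 OR t9 = 0 OR 0 = 0
So t10 = 0.

x=1 y=0 z=1 u=0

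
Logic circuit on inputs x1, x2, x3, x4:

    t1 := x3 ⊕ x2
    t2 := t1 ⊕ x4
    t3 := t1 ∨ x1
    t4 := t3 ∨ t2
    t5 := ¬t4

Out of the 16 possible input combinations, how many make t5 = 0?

14

t5 = ¬t4 must be 0, so t4 = 1.
Enumerating the 16 input combinations, 14 give t5 = 0 and 2 give t5 = 1.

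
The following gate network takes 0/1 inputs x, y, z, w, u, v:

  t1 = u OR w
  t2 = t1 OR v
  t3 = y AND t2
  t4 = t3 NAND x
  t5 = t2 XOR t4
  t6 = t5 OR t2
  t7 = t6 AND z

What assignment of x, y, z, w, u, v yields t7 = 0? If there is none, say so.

x=0 y=1 z=0 w=0 u=1 v=0

Check with x=0 y=1 z=0 w=0 u=1 v=0:
t1 = u OR w = 1 OR 0 = 1
t2 = t1 OR v = 1 OR 0 = 1
t3 = y AND t2 = 1 AND 1 = 1
t4 = t3 NAND x = 1 NAND 0 = 1
t5 = t2 XOR t4 = 1 XOR 1 = 0
t6 = t5 OR t2 = 0 OR 1 = 1
t7 = t6 AND z = 1 AND 0 = 0
So t7 = 0 as required.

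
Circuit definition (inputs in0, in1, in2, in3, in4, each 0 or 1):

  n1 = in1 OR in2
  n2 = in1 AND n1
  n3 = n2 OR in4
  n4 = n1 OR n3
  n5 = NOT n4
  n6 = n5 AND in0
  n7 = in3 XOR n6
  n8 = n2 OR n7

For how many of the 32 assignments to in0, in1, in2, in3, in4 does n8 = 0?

8

n8 = n2 OR n7 must be 0, so both n2 = 0 and n7 = 0.
n2 = in1 AND n1 must be 0, so at least one of in1, n1 is 0.
n7 = in3 XOR n6 must be 0, so in3 and n6 are equal.
Enumerating the 32 input combinations, 8 give n8 = 0 and 24 give n8 = 1.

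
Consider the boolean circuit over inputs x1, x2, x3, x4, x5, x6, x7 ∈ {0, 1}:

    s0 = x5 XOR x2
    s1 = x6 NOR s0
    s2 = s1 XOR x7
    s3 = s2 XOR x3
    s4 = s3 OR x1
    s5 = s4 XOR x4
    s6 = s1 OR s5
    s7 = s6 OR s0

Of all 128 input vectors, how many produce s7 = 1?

s7 = s6 OR s0 must be 1, so at least one of s6, s0 is 1.
Enumerating the 128 input combinations, 112 give s7 = 1 and 16 give s7 = 0.

112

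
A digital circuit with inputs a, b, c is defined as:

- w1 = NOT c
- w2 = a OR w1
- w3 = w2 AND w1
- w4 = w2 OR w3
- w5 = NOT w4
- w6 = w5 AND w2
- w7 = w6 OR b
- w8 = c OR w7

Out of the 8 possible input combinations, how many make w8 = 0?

w8 = c OR w7 must be 0, so both c = 0 and w7 = 0.
Satisfying assignments:
  a=0, b=0, c=0
  a=1, b=0, c=0

2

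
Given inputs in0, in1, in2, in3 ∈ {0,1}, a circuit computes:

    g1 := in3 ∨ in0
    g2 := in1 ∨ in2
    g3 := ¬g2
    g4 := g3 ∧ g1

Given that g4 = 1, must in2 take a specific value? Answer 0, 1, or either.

g4 = g3 ∧ g1 must be 1, so both g3 = 1 and g1 = 1.
Every assignment with g4 = 1 has in2 = 0; there are 3 such assignment(s).
  in0=0, in1=0, in2=0, in3=1
  in0=1, in1=0, in2=0, in3=0
  in0=1, in1=0, in2=0, in3=1

0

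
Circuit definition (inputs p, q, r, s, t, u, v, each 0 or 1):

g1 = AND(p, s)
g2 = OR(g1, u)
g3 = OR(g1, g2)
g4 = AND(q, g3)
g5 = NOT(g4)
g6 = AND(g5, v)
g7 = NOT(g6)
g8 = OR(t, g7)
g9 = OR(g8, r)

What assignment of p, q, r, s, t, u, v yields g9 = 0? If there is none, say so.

p=0, q=0, r=0, s=1, t=0, u=1, v=1

g9 = OR(g8, r) must be 0, so both g8 = 0 and r = 0.
g8 = OR(t, g7) must be 0, so both t = 0 and g7 = 0.
Check with p=0, q=0, r=0, s=1, t=0, u=1, v=1:
g1 = AND(p, s) = AND(0, 1) = 0
g2 = OR(g1, u) = OR(0, 1) = 1
g3 = OR(g1, g2) = OR(0, 1) = 1
g4 = AND(q, g3) = AND(0, 1) = 0
g5 = NOT(g4) = NOT 0 = 1
g6 = AND(g5, v) = AND(1, 1) = 1
g7 = NOT(g6) = NOT 1 = 0
g8 = OR(t, g7) = OR(0, 0) = 0
g9 = OR(g8, r) = OR(0, 0) = 0
So g9 = 0 as required.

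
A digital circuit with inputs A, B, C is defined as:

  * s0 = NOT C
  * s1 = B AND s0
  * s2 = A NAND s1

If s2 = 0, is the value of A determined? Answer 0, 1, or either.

s2 = A NAND s1 must be 0, so both A = 1 and s1 = 1.
s1 = B AND s0 must be 1, so both B = 1 and s0 = 1.
s0 = NOT C must be 1, so C = 0.
Every assignment with s2 = 0 has A = 1; there are 1 such assignment(s).
  A=1, B=1, C=0

1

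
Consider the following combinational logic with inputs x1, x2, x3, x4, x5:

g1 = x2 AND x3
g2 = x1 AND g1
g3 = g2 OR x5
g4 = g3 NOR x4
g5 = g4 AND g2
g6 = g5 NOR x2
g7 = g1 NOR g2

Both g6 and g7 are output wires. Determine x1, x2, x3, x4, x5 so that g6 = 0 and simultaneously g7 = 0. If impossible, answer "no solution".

Check with x1=0, x2=1, x3=1, x4=0, x5=1:
g1 = x2 AND x3 = 1 AND 1 = 1
g2 = x1 AND g1 = 0 AND 1 = 0
g3 = g2 OR x5 = 0 OR 1 = 1
g4 = g3 NOR x4 = 1 NOR 0 = 0
g5 = g4 AND g2 = 0 AND 0 = 0
g6 = g5 NOR x2 = 0 NOR 1 = 0
g7 = g1 NOR g2 = 1 NOR 0 = 0
So g6 = 0 and g7 = 0.

x1=0, x2=1, x3=1, x4=0, x5=1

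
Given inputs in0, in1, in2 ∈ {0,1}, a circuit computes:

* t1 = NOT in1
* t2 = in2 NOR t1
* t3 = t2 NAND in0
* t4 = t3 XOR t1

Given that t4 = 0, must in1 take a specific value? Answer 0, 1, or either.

either

Both values of in1 occur among assignments with t4 = 0:
  in1=0: in0=0, in1=0, in2=0
  in1=1: in0=1, in1=1, in2=0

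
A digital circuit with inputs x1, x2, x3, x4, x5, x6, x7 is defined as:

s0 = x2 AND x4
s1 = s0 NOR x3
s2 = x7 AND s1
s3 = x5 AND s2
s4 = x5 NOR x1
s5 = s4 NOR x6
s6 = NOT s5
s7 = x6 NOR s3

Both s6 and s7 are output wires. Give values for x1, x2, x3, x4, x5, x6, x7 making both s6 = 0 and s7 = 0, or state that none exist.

Check with x1=1 x2=0 x3=0 x4=0 x5=1 x6=0 x7=1:
s0 = x2 AND x4 = 0 AND 0 = 0
s1 = s0 NOR x3 = 0 NOR 0 = 1
s2 = x7 AND s1 = 1 AND 1 = 1
s3 = x5 AND s2 = 1 AND 1 = 1
s4 = x5 NOR x1 = 1 NOR 1 = 0
s5 = s4 NOR x6 = 0 NOR 0 = 1
s6 = NOT s5 = NOT 1 = 0
s7 = x6 NOR s3 = 0 NOR 1 = 0
So s6 = 0 and s7 = 0.

x1=1 x2=0 x3=0 x4=0 x5=1 x6=0 x7=1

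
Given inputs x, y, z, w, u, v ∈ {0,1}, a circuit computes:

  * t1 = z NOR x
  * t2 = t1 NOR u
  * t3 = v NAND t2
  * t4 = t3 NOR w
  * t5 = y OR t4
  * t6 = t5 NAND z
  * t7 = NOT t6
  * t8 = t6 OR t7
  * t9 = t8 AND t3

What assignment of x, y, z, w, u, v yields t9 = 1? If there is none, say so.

Check with x=1, y=0, z=1, w=1, u=1, v=0:
t1 = z NOR x = 1 NOR 1 = 0
t2 = t1 NOR u = 0 NOR 1 = 0
t3 = v NAND t2 = 0 NAND 0 = 1
t4 = t3 NOR w = 1 NOR 1 = 0
t5 = y OR t4 = 0 OR 0 = 0
t6 = t5 NAND z = 0 NAND 1 = 1
t7 = NOT t6 = NOT 1 = 0
t8 = t6 OR t7 = 1 OR 0 = 1
t9 = t8 AND t3 = 1 AND 1 = 1
So t9 = 1 as required.

x=1, y=0, z=1, w=1, u=1, v=0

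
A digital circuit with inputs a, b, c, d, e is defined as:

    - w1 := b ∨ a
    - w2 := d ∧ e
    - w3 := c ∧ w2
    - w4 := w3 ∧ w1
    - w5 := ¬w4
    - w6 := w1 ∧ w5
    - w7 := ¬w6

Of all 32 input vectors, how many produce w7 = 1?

w7 = ¬w6 must be 1, so w6 = 0.
Enumerating the 32 input combinations, 11 give w7 = 1 and 21 give w7 = 0.

11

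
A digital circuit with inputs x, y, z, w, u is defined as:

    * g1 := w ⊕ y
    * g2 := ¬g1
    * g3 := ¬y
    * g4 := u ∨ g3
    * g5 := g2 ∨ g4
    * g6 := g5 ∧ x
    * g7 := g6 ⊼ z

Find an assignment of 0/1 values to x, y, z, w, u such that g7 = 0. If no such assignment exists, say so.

g7 = g6 ⊼ z must be 0, so both g6 = 1 and z = 1.
g6 = g5 ∧ x must be 1, so both g5 = 1 and x = 1.
g5 = g2 ∨ g4 must be 1, so at least one of g2, g4 is 1.
Check with x=1 y=1 z=1 w=1 u=0:
g1 = w ⊕ y = 1 ⊕ 1 = 0
g2 = ¬g1 = ¬0 = 1
g3 = ¬y = ¬1 = 0
g4 = u ∨ g3 = 0 ∨ 0 = 0
g5 = g2 ∨ g4 = 1 ∨ 0 = 1
g6 = g5 ∧ x = 1 ∧ 1 = 1
g7 = g6 ⊼ z = 1 ⊼ 1 = 0
So g7 = 0 as required.

x=1 y=1 z=1 w=1 u=0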